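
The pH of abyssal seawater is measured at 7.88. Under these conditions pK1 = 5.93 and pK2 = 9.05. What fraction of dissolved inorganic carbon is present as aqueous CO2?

α₀ = 1 / (1 + K1/[H⁺] + K1K2/[H⁺]²) = 1 / (1 + 10^+1.95 + 10^+0.78)
   = 1 / (1 + 89.125 + 6.0256) = 1/96.151 = 0.01040

α₀ = 0.0104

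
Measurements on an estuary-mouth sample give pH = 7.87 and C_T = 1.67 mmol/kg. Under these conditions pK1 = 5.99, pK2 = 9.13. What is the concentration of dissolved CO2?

α₀ = 1 / (1 + K1/[H⁺] + K1K2/[H⁺]²) = 1 / (1 + 10^+1.88 + 10^+0.62)
   = 1 / (1 + 75.858 + 4.1687) = 1/81.026 = 0.01234
[CO2*] = α₀ × DIC = 0.01234 × 1.67 = 0.0206 mmol/kg

[CO2*] = 0.0206 mmol/kg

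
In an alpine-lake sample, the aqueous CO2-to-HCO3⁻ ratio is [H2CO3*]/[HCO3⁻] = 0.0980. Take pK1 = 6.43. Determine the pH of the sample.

pH = 7.44

From K1 = [H⁺][HCO3⁻]/[H2CO3*]:  pH = pK1 − log₁₀([H2CO3*]/[HCO3⁻])
log₁₀(0.0980) = -1.009
pH = 6.43 − (-1.009) = 7.44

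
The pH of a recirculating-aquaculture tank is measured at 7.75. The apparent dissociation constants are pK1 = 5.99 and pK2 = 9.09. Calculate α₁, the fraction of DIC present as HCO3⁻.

α₁ = 0.941

α₁ = 1 / (1 + [H⁺]/K1 + K2/[H⁺]) = 1 / (1 + 10^-1.76 + 10^-1.34)
   = 1 / (1 + 0.017378 + 0.045709) = 1/1.0631 = 0.9407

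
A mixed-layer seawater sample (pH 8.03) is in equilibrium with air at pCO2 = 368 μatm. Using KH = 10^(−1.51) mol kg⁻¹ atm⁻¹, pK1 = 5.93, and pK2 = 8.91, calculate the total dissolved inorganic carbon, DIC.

DIC = 1.63 mmol/kg

[CO2*] = KH · pCO2 = 10^(−1.51) × 368×10^-6 = 1.137×10^-5 mol/kg
α₀ = 1/(1 + K1/[H⁺] + K1K2/[H⁺]²) = 1/(1 + 10^+2.10 + 10^+1.22) = 0.006969
DIC = [CO2*]/α₀ = 1.137×10^-5 / 0.006969 = 1.63 mmol/kg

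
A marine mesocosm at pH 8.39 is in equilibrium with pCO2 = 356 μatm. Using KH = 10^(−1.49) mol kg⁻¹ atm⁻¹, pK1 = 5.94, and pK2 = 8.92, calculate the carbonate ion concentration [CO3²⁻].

[CO3²⁻] = 0.958 mmol/kg

[CO2*] = KH · pCO2 = 10^(−1.49) × 356×10^-6 = 1.152×10^-5 mol/kg
α₀ = 1/(1 + K1/[H⁺] + K1K2/[H⁺]²) = 1/(1 + 10^+2.45 + 10^+1.92) = 0.002732
DIC = [CO2*]/α₀ = 1.152×10^-5 / 0.002732 = 4.216 mmol/kg
[CO3²⁻] = α₂·DIC; α₂ = 0.2272, so [CO3²⁻] = 0.2272 × 4.216 = 0.958 mmol/kg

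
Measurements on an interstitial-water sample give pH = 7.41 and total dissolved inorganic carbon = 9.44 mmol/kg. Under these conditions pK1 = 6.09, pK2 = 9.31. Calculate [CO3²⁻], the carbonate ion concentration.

α₂ = 1 / (1 + [H⁺]/K2 + [H⁺]²/(K1K2)) = 1 / (1 + 10^+1.90 + 10^+0.58)
   = 1 / (1 + 79.433 + 3.8019) = 1/84.235 = 0.01187
[CO3²⁻] = α₂ × DIC = 0.01187 × 9.44 = 0.112 mmol/kg

[CO3²⁻] = 0.112 mmol/kg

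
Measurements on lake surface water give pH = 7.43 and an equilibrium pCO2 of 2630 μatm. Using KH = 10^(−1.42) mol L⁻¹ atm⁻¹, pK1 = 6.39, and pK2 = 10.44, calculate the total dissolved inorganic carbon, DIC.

DIC = 1.20 mmol/L

[CO2*] = KH · pCO2 = 10^(−1.42) × 2630×10^-6 = 9.999×10^-5 mol/L
α₀ = 1/(1 + K1/[H⁺] + K1K2/[H⁺]²) = 1/(1 + 10^+1.04 + 10^-1.97) = 0.08350
DIC = [CO2*]/α₀ = 9.999×10^-5 / 0.08350 = 1.20 mmol/L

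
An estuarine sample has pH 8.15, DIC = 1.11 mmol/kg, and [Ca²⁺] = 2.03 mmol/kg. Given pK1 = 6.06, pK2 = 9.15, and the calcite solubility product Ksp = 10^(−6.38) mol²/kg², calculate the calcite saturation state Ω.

Ω = 0.488

α₂ = 1 / (1 + [H⁺]/K2 + [H⁺]²/(K1K2)) = 1 / (1 + 10^+1.00 + 10^-1.09)
   = 1 / (1 + 10.000 + 0.081283) = 1/11.081 = 0.09024
[CO3²⁻] = α₂ × DIC = 0.09024 × 1.11 = 0.1002 mmol/kg
Ksp = 10^(−6.38) = 4.169×10^-7
Ω = [Ca²⁺][CO3²⁻]/Ksp = (2.03×10^-3)(1.002×10^-4) / 4.169×10^-7 = 0.488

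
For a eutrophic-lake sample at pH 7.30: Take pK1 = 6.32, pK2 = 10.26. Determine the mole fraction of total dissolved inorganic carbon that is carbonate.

α₂ = 1 / (1 + [H⁺]/K2 + [H⁺]²/(K1K2)) = 1 / (1 + 10^+2.96 + 10^+1.98)
   = 1 / (1 + 912.01 + 95.499) = 1/1008.5 = 0.0009916

α₂ = 0.000992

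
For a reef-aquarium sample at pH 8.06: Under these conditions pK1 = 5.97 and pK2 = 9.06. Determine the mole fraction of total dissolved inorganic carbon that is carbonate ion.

α₂ = 0.0902

α₂ = 1 / (1 + [H⁺]/K2 + [H⁺]²/(K1K2)) = 1 / (1 + 10^+1.00 + 10^-1.09)
   = 1 / (1 + 10.000 + 0.081283) = 1/11.081 = 0.09024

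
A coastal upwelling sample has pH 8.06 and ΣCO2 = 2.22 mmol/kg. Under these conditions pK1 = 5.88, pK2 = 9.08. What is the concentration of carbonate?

[CO3²⁻] = 0.192 mmol/kg

α₂ = 1 / (1 + [H⁺]/K2 + [H⁺]²/(K1K2)) = 1 / (1 + 10^+1.02 + 10^-1.16)
   = 1 / (1 + 10.471 + 0.069183) = 1/11.540 = 0.08665
[CO3²⁻] = α₂ × DIC = 0.08665 × 2.22 = 0.192 mmol/kg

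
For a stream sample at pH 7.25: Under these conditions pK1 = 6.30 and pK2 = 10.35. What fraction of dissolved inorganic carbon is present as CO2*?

α₀ = 0.101

α₀ = 1 / (1 + K1/[H⁺] + K1K2/[H⁺]²) = 1 / (1 + 10^+0.95 + 10^-2.15)
   = 1 / (1 + 8.9125 + 0.0070795) = 1/9.9196 = 0.1008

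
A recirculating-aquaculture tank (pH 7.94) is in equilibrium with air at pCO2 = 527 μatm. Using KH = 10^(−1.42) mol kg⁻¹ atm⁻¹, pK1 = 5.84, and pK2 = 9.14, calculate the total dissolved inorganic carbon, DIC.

[CO2*] = KH · pCO2 = 10^(−1.42) × 527×10^-6 = 2.004×10^-5 mol/kg
α₀ = 1/(1 + K1/[H⁺] + K1K2/[H⁺]²) = 1/(1 + 10^+2.10 + 10^+0.90) = 0.007416
DIC = [CO2*]/α₀ = 2.004×10^-5 / 0.007416 = 2.70 mmol/kg

DIC = 2.70 mmol/kg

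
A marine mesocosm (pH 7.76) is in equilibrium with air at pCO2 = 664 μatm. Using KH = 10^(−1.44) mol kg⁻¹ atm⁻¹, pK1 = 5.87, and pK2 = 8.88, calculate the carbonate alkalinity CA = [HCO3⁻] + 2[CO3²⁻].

[CO2*] = KH · pCO2 = 10^(−1.44) × 664×10^-6 = 2.411×10^-5 mol/kg
α₀ = 1/(1 + K1/[H⁺] + K1K2/[H⁺]²) = 1/(1 + 10^+1.89 + 10^+0.77) = 0.01183
DIC = [CO2*]/α₀ = 2.411×10^-5 / 0.01183 = 2.037 mmol/kg
CA = (α₁ + 2α₂)·DIC = (0.9185 + 2×0.06967) × 2.037 = 2.16 mmol/kg

CA = 2.16 mmol/kg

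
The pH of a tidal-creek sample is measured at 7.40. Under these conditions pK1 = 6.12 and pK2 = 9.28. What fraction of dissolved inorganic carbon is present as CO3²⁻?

α₂ = 1 / (1 + [H⁺]/K2 + [H⁺]²/(K1K2)) = 1 / (1 + 10^+1.88 + 10^+0.60)
   = 1 / (1 + 75.858 + 3.9811) = 1/80.839 = 0.01237

α₂ = 0.0124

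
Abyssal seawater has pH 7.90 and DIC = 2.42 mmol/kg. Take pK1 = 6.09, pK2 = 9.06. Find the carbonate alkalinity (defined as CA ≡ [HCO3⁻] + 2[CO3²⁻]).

CA = 2.54 mmol/kg

CA = [HCO3⁻] + 2[CO3²⁻] = (α₁ + 2α₂)·DIC
At pH 7.90: [H⁺]/K1 = 10^-1.81 = 0.015488, K2/[H⁺] = 10^-1.16 = 0.069183
α₁ = 1/(1 + 0.015488 + 0.069183) = 1/1.0847 = 0.9219; α₂ = α₁·K2/[H⁺] = 0.06378
α₁ + 2α₂ = 1.0495
CA = 1.0495 × 2.42 = 2.54 mmol/kg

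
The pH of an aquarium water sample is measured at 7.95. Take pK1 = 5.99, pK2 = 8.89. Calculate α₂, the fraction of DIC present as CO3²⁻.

α₂ = 0.102

α₂ = 1 / (1 + [H⁺]/K2 + [H⁺]²/(K1K2)) = 1 / (1 + 10^+0.94 + 10^-1.02)
   = 1 / (1 + 8.7096 + 0.095499) = 1/9.8051 = 0.1020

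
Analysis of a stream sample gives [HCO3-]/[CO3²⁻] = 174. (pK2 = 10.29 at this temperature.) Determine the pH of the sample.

From K2 = [H⁺][CO3²⁻]/[HCO3-]:  pH = pK2 − log₁₀([HCO3-]/[CO3²⁻])
log₁₀(174) = +2.241
pH = 10.29 − (+2.241) = 8.05

pH = 8.05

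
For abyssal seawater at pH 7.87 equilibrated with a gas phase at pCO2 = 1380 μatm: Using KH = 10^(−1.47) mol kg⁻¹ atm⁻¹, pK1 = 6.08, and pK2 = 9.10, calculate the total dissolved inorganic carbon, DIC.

DIC = 3.10 mmol/kg

[CO2*] = KH · pCO2 = 10^(−1.47) × 1380×10^-6 = 4.676×10^-5 mol/kg
α₀ = 1/(1 + K1/[H⁺] + K1K2/[H⁺]²) = 1/(1 + 10^+1.79 + 10^+0.56) = 0.01509
DIC = [CO2*]/α₀ = 4.676×10^-5 / 0.01509 = 3.10 mmol/kg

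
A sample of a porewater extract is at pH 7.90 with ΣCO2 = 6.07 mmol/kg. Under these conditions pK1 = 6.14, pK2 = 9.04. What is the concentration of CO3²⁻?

[CO3²⁻] = 0.403 mmol/kg

α₂ = 1 / (1 + [H⁺]/K2 + [H⁺]²/(K1K2)) = 1 / (1 + 10^+1.14 + 10^-0.62)
   = 1 / (1 + 13.804 + 0.23988) = 1/15.044 = 0.06647
[CO3²⁻] = α₂ × DIC = 0.06647 × 6.07 = 0.403 mmol/kg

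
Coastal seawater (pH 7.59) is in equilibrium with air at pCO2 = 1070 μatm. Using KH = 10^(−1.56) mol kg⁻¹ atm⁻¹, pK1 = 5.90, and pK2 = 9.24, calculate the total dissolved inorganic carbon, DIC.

DIC = 1.51 mmol/kg

[CO2*] = KH · pCO2 = 10^(−1.56) × 1070×10^-6 = 2.947×10^-5 mol/kg
α₀ = 1/(1 + K1/[H⁺] + K1K2/[H⁺]²) = 1/(1 + 10^+1.69 + 10^+0.04) = 0.01958
DIC = [CO2*]/α₀ = 2.947×10^-5 / 0.01958 = 1.51 mmol/kg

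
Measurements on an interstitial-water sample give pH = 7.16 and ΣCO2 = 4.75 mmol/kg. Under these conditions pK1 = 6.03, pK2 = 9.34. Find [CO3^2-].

[CO3²⁻] = 0.0290 mmol/kg

α₂ = 1 / (1 + [H⁺]/K2 + [H⁺]²/(K1K2)) = 1 / (1 + 10^+2.18 + 10^+1.05)
   = 1 / (1 + 151.36 + 11.220) = 1/163.58 = 0.006113
[CO3²⁻] = α₂ × DIC = 0.006113 × 4.75 = 0.0290 mmol/kg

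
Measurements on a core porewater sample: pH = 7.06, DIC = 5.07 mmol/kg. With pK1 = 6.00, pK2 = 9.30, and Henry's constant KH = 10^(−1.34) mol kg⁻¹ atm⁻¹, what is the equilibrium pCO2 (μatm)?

α₀ = 1 / (1 + K1/[H⁺] + K1K2/[H⁺]²) = 1 / (1 + 10^+1.06 + 10^-1.18)
   = 1 / (1 + 11.482 + 0.066069) = 1/12.548 = 0.07970
[CO2*] = α₀ × DIC = 0.07970 × 5.07 = 0.4041 mmol/kg
pCO2 = [CO2*]/KH = 4.041×10^-4 / 4.571×10^-2 = 8840 μatm

pCO2 = 8840 μatm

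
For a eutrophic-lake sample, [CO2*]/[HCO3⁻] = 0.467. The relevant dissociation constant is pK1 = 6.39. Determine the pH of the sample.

From K1 = [H⁺][HCO3⁻]/[CO2*]:  pH = pK1 − log₁₀([CO2*]/[HCO3⁻])
log₁₀(0.467) = -0.331
pH = 6.39 − (-0.331) = 6.72

pH = 6.72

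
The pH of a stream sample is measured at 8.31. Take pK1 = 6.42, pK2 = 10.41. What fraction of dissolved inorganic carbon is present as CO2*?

α₀ = 1 / (1 + K1/[H⁺] + K1K2/[H⁺]²) = 1 / (1 + 10^+1.89 + 10^-0.21)
   = 1 / (1 + 77.625 + 0.61660) = 1/79.241 = 0.01262

α₀ = 0.0126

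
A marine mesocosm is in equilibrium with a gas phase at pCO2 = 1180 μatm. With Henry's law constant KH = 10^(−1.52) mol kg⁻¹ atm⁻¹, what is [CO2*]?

[CO2*] = 35.6 μmol/kg

KH = 10^(−1.52) = 3.020×10^-2 mol kg⁻¹ atm⁻¹
[CO2*] = KH · pCO2 = 3.020×10^-2 × 1180×10^-6 atm = 3.56×10^-5 mol/kg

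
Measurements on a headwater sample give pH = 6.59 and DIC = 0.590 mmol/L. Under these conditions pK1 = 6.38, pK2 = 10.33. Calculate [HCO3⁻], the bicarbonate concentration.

[HCO3⁻] = 0.365 mmol/L

α₁ = 1 / (1 + [H⁺]/K1 + K2/[H⁺]) = 1 / (1 + 10^-0.21 + 10^-3.74)
   = 1 / (1 + 0.61660 + 0.00018197) = 1/1.6168 = 0.6185
[HCO3⁻] = α₁ × DIC = 0.6185 × 0.590 = 0.365 mmol/L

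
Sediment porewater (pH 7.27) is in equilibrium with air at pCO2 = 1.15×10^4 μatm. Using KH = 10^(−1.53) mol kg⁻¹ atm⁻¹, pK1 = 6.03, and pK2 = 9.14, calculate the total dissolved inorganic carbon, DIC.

[CO2*] = KH · pCO2 = 10^(−1.53) × 1.15×10^4×10^-6 = 3.394×10^-4 mol/kg
α₀ = 1/(1 + K1/[H⁺] + K1K2/[H⁺]²) = 1/(1 + 10^+1.24 + 10^-0.63) = 0.05373
DIC = [CO2*]/α₀ = 3.394×10^-4 / 0.05373 = 6.32 mmol/kg

DIC = 6.32 mmol/kg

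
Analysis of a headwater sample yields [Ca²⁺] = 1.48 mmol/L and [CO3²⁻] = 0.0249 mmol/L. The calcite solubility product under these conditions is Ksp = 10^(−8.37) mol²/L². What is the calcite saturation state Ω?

Ksp = 10^(−8.37) = 4.266×10^-9
Ω = [Ca²⁺][CO3²⁻]/Ksp = (1.48×10^-3)(0.0249×10^-3) / 4.266×10^-9 = 8.64

Ω = 8.64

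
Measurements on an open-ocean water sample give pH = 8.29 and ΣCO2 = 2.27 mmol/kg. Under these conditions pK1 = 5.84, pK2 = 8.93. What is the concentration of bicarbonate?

[HCO3⁻] = 1.84 mmol/kg

α₁ = 1 / (1 + [H⁺]/K1 + K2/[H⁺]) = 1 / (1 + 10^-2.45 + 10^-0.64)
   = 1 / (1 + 0.0035481 + 0.22909) = 1/1.2326 = 0.8113
[HCO3⁻] = α₁ × DIC = 0.8113 × 2.27 = 1.84 mmol/kg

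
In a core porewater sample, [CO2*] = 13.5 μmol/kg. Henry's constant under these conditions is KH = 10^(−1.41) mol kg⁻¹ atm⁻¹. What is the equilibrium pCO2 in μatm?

pCO2 = 347 μatm

KH = 10^(−1.41) = 3.890×10^-2 mol kg⁻¹ atm⁻¹
pCO2 = [CO2*]/KH = 13.5×10^-6 / 3.890×10^-2 = 3.47×10^-4 atm = 347 μatm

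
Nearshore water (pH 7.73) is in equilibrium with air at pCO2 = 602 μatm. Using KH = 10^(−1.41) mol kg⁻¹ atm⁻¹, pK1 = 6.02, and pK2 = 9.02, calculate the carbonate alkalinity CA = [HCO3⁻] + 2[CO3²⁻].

[CO2*] = KH · pCO2 = 10^(−1.41) × 602×10^-6 = 2.342×10^-5 mol/kg
α₀ = 1/(1 + K1/[H⁺] + K1K2/[H⁺]²) = 1/(1 + 10^+1.71 + 10^+0.42) = 0.01821
DIC = [CO2*]/α₀ = 2.342×10^-5 / 0.01821 = 1.286 mmol/kg
CA = (α₁ + 2α₂)·DIC = (0.9339 + 2×0.04790) × 1.286 = 1.32 mmol/kg

CA = 1.32 mmol/kg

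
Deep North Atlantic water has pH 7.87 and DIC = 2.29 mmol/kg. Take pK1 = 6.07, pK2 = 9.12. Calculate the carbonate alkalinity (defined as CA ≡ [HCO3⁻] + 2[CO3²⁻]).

CA = [HCO3⁻] + 2[CO3²⁻] = (α₁ + 2α₂)·DIC
At pH 7.87: [H⁺]/K1 = 10^-1.80 = 0.015849, K2/[H⁺] = 10^-1.25 = 0.056234
α₁ = 1/(1 + 0.015849 + 0.056234) = 1/1.0721 = 0.9328; α₂ = α₁·K2/[H⁺] = 0.05245
α₁ + 2α₂ = 1.0377
CA = 1.0377 × 2.29 = 2.38 mmol/kg

CA = 2.38 mmol/kg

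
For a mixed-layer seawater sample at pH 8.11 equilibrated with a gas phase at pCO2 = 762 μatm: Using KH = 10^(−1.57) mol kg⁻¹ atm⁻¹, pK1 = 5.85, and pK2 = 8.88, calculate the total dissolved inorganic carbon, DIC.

DIC = 4.39 mmol/kg

[CO2*] = KH · pCO2 = 10^(−1.57) × 762×10^-6 = 2.051×10^-5 mol/kg
α₀ = 1/(1 + K1/[H⁺] + K1K2/[H⁺]²) = 1/(1 + 10^+2.26 + 10^+1.49) = 0.004676
DIC = [CO2*]/α₀ = 2.051×10^-5 / 0.004676 = 4.39 mmol/kg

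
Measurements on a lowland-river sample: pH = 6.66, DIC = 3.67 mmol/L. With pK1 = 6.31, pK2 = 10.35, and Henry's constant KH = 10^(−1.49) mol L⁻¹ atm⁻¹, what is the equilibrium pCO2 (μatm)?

pCO2 = 3.50×10^4 μatm

α₀ = 1 / (1 + K1/[H⁺] + K1K2/[H⁺]²) = 1 / (1 + 10^+0.35 + 10^-3.34)
   = 1 / (1 + 2.2387 + 0.00045709) = 1/3.2392 = 0.3087
[CO2*] = α₀ × DIC = 0.3087 × 3.67 = 1.133 mmol/L
pCO2 = [CO2*]/KH = 1.133×10^-3 / 3.236×10^-2 = 3.50×10^4 μatm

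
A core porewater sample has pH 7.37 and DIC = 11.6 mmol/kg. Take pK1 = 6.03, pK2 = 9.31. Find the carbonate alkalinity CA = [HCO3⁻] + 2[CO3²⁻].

CA = [HCO3⁻] + 2[CO3²⁻] = (α₁ + 2α₂)·DIC
At pH 7.37: [H⁺]/K1 = 10^-1.34 = 0.045709, K2/[H⁺] = 10^-1.94 = 0.011482
α₁ = 1/(1 + 0.045709 + 0.011482) = 1/1.0572 = 0.9459; α₂ = α₁·K2/[H⁺] = 0.01086
α₁ + 2α₂ = 0.9676
CA = 0.9676 × 11.6 = 11.2 mmol/kg

CA = 11.2 mmol/kg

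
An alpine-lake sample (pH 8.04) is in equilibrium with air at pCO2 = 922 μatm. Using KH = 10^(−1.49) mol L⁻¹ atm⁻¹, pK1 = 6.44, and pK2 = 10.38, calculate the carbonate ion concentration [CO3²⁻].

[CO2*] = KH · pCO2 = 10^(−1.49) × 922×10^-6 = 2.984×10^-5 mol/L
α₀ = 1/(1 + K1/[H⁺] + K1K2/[H⁺]²) = 1/(1 + 10^+1.60 + 10^-0.74) = 0.02439
DIC = [CO2*]/α₀ = 2.984×10^-5 / 0.02439 = 1.223 mmol/L
[CO3²⁻] = α₂·DIC; α₂ = 0.004439, so [CO3²⁻] = 0.004439 × 1.223 = 0.00543 mmol/L = 5.43 μmol/L

[CO3²⁻] = 5.43 μmol/L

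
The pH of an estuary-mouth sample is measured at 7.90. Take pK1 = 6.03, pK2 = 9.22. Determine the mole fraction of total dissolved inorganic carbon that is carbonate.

α₂ = 0.0451

α₂ = 1 / (1 + [H⁺]/K2 + [H⁺]²/(K1K2)) = 1 / (1 + 10^+1.32 + 10^-0.55)
   = 1 / (1 + 20.893 + 0.28184) = 1/22.175 = 0.04510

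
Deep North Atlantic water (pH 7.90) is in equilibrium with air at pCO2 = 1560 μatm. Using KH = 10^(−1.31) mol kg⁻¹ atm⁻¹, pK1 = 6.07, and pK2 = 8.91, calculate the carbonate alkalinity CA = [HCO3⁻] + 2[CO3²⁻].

CA = 6.18 mmol/kg

[CO2*] = KH · pCO2 = 10^(−1.31) × 1560×10^-6 = 7.641×10^-5 mol/kg
α₀ = 1/(1 + K1/[H⁺] + K1K2/[H⁺]²) = 1/(1 + 10^+1.83 + 10^+0.82) = 0.01330
DIC = [CO2*]/α₀ = 7.641×10^-5 / 0.01330 = 5.747 mmol/kg
CA = (α₁ + 2α₂)·DIC = (0.8989 + 2×0.08784) × 5.747 = 6.18 mmol/kg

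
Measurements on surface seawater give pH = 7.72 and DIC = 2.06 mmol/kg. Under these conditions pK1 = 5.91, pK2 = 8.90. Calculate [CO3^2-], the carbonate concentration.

[CO3²⁻] = 0.126 mmol/kg

α₂ = 1 / (1 + [H⁺]/K2 + [H⁺]²/(K1K2)) = 1 / (1 + 10^+1.18 + 10^-0.63)
   = 1 / (1 + 15.136 + 0.23442) = 1/16.370 = 0.06109
[CO3²⁻] = α₂ × DIC = 0.06109 × 2.06 = 0.126 mmol/kg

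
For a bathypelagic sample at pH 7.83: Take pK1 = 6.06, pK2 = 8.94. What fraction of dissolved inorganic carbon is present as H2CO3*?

α₀ = 0.0155

α₀ = 1 / (1 + K1/[H⁺] + K1K2/[H⁺]²) = 1 / (1 + 10^+1.77 + 10^+0.66)
   = 1 / (1 + 58.884 + 4.5709) = 1/64.455 = 0.01551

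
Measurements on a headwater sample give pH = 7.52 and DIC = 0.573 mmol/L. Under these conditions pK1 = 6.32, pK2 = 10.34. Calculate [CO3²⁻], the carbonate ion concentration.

α₂ = 1 / (1 + [H⁺]/K2 + [H⁺]²/(K1K2)) = 1 / (1 + 10^+2.82 + 10^+1.62)
   = 1 / (1 + 660.69 + 41.687) = 1/703.38 = 0.001422
[CO3²⁻] = α₂ × DIC = 0.001422 × 0.573 = 0.000815 mmol/L = 0.815 μmol/L

[CO3²⁻] = 0.815 μmol/L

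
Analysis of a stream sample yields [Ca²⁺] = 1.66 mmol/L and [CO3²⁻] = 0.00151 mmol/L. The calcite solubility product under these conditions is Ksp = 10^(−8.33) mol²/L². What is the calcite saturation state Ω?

Ω = 0.536

Ksp = 10^(−8.33) = 4.677×10^-9
Ω = [Ca²⁺][CO3²⁻]/Ksp = (1.66×10^-3)(0.00151×10^-3) / 4.677×10^-9 = 0.536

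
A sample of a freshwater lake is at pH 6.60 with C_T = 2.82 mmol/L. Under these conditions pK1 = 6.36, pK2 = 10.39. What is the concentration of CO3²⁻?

α₂ = 1 / (1 + [H⁺]/K2 + [H⁺]²/(K1K2)) = 1 / (1 + 10^+3.79 + 10^+3.55)
   = 1 / (1 + 6166.0 + 3548.1) = 1/9715.1 = 0.0001029
[CO3²⁻] = α₂ × DIC = 0.0001029 × 2.82 = 0.000290 mmol/L = 0.290 μmol/L

[CO3²⁻] = 0.290 μmol/L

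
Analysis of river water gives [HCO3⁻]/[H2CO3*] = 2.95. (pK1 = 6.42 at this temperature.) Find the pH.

pH = 6.89

From K1 = [H⁺][HCO3⁻]/[H2CO3*]:  pH = pK1 + log₁₀([HCO3⁻]/[H2CO3*])
log₁₀(2.95) = +0.470
pH = 6.42 + (+0.470) = 6.89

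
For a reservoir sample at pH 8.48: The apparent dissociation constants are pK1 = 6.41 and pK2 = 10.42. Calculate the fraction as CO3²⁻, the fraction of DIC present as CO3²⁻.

α₂ = 1 / (1 + [H⁺]/K2 + [H⁺]²/(K1K2)) = 1 / (1 + 10^+1.94 + 10^-0.13)
   = 1 / (1 + 87.096 + 0.74131) = 1/88.838 = 0.01126

α₂ = 0.0113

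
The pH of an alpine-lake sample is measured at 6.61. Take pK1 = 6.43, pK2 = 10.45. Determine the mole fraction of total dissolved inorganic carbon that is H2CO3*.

α₀ = 1 / (1 + K1/[H⁺] + K1K2/[H⁺]²) = 1 / (1 + 10^+0.18 + 10^-3.66)
   = 1 / (1 + 1.5136 + 0.00021878) = 1/2.5138 = 0.3978

α₀ = 0.398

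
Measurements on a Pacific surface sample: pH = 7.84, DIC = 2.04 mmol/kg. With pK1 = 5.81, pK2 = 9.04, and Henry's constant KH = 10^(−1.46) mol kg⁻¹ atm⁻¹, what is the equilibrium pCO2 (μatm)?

pCO2 = 512 μatm

α₀ = 1 / (1 + K1/[H⁺] + K1K2/[H⁺]²) = 1 / (1 + 10^+2.03 + 10^+0.83)
   = 1 / (1 + 107.15 + 6.7608) = 1/114.91 = 0.008702
[CO2*] = α₀ × DIC = 0.008702 × 2.04 = 0.01775 mmol/kg = 17.75 μmol/kg
pCO2 = [CO2*]/KH = 1.775×10^-5 / 3.467×10^-2 = 512 μatm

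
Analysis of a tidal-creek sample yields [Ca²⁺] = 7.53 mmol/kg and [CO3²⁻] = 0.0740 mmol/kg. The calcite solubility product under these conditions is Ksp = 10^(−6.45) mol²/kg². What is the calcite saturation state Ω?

Ω = 1.57

Ksp = 10^(−6.45) = 3.548×10^-7
Ω = [Ca²⁺][CO3²⁻]/Ksp = (7.53×10^-3)(0.0740×10^-3) / 3.548×10^-7 = 1.57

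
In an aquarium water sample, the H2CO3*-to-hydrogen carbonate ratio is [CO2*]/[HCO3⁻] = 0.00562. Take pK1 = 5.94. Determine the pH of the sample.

pH = 8.19

From K1 = [H⁺][HCO3⁻]/[CO2*]:  pH = pK1 − log₁₀([CO2*]/[HCO3⁻])
log₁₀(0.00562) = -2.250
pH = 5.94 − (-2.250) = 8.19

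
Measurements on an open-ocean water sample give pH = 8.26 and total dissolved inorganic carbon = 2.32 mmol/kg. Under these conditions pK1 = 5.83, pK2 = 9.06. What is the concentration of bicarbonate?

[HCO3⁻] = 2.00 mmol/kg

α₁ = 1 / (1 + [H⁺]/K1 + K2/[H⁺]) = 1 / (1 + 10^-2.43 + 10^-0.80)
   = 1 / (1 + 0.0037154 + 0.15849) = 1/1.1622 = 0.8604
[HCO3⁻] = α₁ × DIC = 0.8604 × 2.32 = 2.00 mmol/kg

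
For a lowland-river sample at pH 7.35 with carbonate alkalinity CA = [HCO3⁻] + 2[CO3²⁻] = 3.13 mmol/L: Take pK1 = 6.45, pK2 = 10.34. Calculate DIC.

DIC = 3.52 mmol/L

CA = [HCO3⁻] + 2[CO3²⁻] = (α₁ + 2α₂)·DIC
At pH 7.35: [H⁺]/K1 = 10^-0.90 = 0.12589, K2/[H⁺] = 10^-2.99 = 0.0010233
α₁ = 1/(1 + 0.12589 + 0.0010233) = 1/1.1269 = 0.8874; α₂ = α₁·K2/[H⁺] = 0.0009080
α₁ + 2α₂ = 0.8892
DIC = CA / (α₁ + 2α₂) = 3.13 / 0.8892 = 3.52 mmol/L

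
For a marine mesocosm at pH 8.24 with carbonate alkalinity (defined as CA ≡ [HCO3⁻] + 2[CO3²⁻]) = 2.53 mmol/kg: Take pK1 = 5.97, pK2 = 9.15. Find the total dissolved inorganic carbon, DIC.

DIC = 2.29 mmol/kg

CA = [HCO3⁻] + 2[CO3²⁻] = (α₁ + 2α₂)·DIC
At pH 8.24: [H⁺]/K1 = 10^-2.27 = 0.0053703, K2/[H⁺] = 10^-0.91 = 0.12303
α₁ = 1/(1 + 0.0053703 + 0.12303) = 1/1.1284 = 0.8862; α₂ = α₁·K2/[H⁺] = 0.1090
α₁ + 2α₂ = 1.1043
DIC = CA / (α₁ + 2α₂) = 2.53 / 1.1043 = 2.29 mmol/kg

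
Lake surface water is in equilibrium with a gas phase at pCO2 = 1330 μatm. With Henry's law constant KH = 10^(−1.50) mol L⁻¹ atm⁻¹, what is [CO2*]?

[CO2*] = 42.1 μmol/L

KH = 10^(−1.50) = 3.162×10^-2 mol L⁻¹ atm⁻¹
[CO2*] = KH · pCO2 = 3.162×10^-2 × 1330×10^-6 atm = 4.21×10^-5 mol/L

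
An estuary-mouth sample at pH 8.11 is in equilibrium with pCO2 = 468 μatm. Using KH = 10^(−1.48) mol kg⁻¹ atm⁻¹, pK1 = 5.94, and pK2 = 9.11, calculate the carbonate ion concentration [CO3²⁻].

[CO3²⁻] = 0.229 mmol/kg

[CO2*] = KH · pCO2 = 10^(−1.48) × 468×10^-6 = 1.550×10^-5 mol/kg
α₀ = 1/(1 + K1/[H⁺] + K1K2/[H⁺]²) = 1/(1 + 10^+2.17 + 10^+1.17) = 0.006109
DIC = [CO2*]/α₀ = 1.550×10^-5 / 0.006109 = 2.537 mmol/kg
[CO3²⁻] = α₂·DIC; α₂ = 0.09035, so [CO3²⁻] = 0.09035 × 2.537 = 0.229 mmol/kg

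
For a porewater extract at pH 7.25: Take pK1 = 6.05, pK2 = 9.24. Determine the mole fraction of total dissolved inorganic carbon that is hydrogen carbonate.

α₁ = 0.932

α₁ = 1 / (1 + [H⁺]/K1 + K2/[H⁺]) = 1 / (1 + 10^-1.20 + 10^-1.99)
   = 1 / (1 + 0.063096 + 0.010233) = 1/1.0733 = 0.9317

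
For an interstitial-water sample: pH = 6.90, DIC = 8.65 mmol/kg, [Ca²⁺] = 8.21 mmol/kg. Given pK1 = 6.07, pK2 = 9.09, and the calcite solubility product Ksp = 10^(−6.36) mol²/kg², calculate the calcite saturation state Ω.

α₂ = 1 / (1 + [H⁺]/K2 + [H⁺]²/(K1K2)) = 1 / (1 + 10^+2.19 + 10^+1.36)
   = 1 / (1 + 154.88 + 22.909) = 1/178.79 = 0.005593
[CO3²⁻] = α₂ × DIC = 0.005593 × 8.65 = 0.04838 mmol/kg
Ksp = 10^(−6.36) = 4.365×10^-7
Ω = [Ca²⁺][CO3²⁻]/Ksp = (8.21×10^-3)(4.838×10^-5) / 4.365×10^-7 = 0.910

Ω = 0.910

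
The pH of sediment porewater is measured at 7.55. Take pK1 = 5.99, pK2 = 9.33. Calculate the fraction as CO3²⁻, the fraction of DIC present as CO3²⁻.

α₂ = 1 / (1 + [H⁺]/K2 + [H⁺]²/(K1K2)) = 1 / (1 + 10^+1.78 + 10^+0.22)
   = 1 / (1 + 60.256 + 1.6596) = 1/62.916 = 0.01589

α₂ = 0.0159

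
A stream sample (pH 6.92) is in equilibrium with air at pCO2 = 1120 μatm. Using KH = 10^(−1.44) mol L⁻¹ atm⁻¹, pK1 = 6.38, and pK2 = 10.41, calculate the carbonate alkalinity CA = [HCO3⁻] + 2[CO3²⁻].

CA = 0.141 mmol/L

[CO2*] = KH · pCO2 = 10^(−1.44) × 1120×10^-6 = 4.066×10^-5 mol/L
α₀ = 1/(1 + K1/[H⁺] + K1K2/[H⁺]²) = 1/(1 + 10^+0.54 + 10^-2.95) = 0.2238
DIC = [CO2*]/α₀ = 4.066×10^-5 / 0.2238 = 0.1817 mmol/L
CA = (α₁ + 2α₂)·DIC = (0.7760 + 2×0.0002511) × 0.1817 = 0.141 mmol/L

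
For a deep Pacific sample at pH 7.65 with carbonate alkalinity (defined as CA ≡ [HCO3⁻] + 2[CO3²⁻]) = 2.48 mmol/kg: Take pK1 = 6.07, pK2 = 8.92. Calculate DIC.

DIC = 2.42 mmol/kg

CA = [HCO3⁻] + 2[CO3²⁻] = (α₁ + 2α₂)·DIC
At pH 7.65: [H⁺]/K1 = 10^-1.58 = 0.026303, K2/[H⁺] = 10^-1.27 = 0.053703
α₁ = 1/(1 + 0.026303 + 0.053703) = 1/1.0800 = 0.9259; α₂ = α₁·K2/[H⁺] = 0.04972
α₁ + 2α₂ = 1.0254
DIC = CA / (α₁ + 2α₂) = 2.48 / 1.0254 = 2.42 mmol/kg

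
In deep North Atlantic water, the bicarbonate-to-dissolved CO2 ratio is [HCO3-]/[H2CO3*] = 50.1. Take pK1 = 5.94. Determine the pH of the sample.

pH = 7.64

From K1 = [H⁺][HCO3-]/[H2CO3*]:  pH = pK1 + log₁₀([HCO3-]/[H2CO3*])
log₁₀(50.1) = +1.700
pH = 5.94 + (+1.700) = 7.64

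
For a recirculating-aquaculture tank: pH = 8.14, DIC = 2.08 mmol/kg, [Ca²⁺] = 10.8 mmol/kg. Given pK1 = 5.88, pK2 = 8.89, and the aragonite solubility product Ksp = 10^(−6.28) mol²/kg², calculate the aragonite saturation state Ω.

Ω = 6.43

α₂ = 1 / (1 + [H⁺]/K2 + [H⁺]²/(K1K2)) = 1 / (1 + 10^+0.75 + 10^-1.51)
   = 1 / (1 + 5.6234 + 0.030903) = 1/6.6543 = 0.1503
[CO3²⁻] = α₂ × DIC = 0.1503 × 2.08 = 0.3126 mmol/kg
Ksp = 10^(−6.28) = 5.248×10^-7
Ω = [Ca²⁺][CO3²⁻]/Ksp = (10.8×10^-3)(3.126×10^-4) / 5.248×10^-7 = 6.43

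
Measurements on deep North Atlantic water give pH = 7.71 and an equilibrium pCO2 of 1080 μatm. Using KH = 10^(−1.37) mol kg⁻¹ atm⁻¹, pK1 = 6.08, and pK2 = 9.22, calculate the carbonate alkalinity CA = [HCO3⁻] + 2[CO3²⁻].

[CO2*] = KH · pCO2 = 10^(−1.37) × 1080×10^-6 = 4.607×10^-5 mol/kg
α₀ = 1/(1 + K1/[H⁺] + K1K2/[H⁺]²) = 1/(1 + 10^+1.63 + 10^+0.12) = 0.02223
DIC = [CO2*]/α₀ = 4.607×10^-5 / 0.02223 = 2.072 mmol/kg
CA = (α₁ + 2α₂)·DIC = (0.9485 + 2×0.02931) × 2.072 = 2.09 mmol/kg

CA = 2.09 mmol/kg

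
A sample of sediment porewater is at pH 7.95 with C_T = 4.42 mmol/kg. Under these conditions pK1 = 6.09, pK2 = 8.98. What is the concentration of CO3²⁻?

α₂ = 1 / (1 + [H⁺]/K2 + [H⁺]²/(K1K2)) = 1 / (1 + 10^+1.03 + 10^-0.83)
   = 1 / (1 + 10.715 + 0.14791) = 1/11.863 = 0.08429
[CO3²⁻] = α₂ × DIC = 0.08429 × 4.42 = 0.373 mmol/kg

[CO3²⁻] = 0.373 mmol/kg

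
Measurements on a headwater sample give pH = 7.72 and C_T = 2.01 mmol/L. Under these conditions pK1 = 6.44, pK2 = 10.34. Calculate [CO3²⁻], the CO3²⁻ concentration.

α₂ = 1 / (1 + [H⁺]/K2 + [H⁺]²/(K1K2)) = 1 / (1 + 10^+2.62 + 10^+1.34)
   = 1 / (1 + 416.87 + 21.878) = 1/439.75 = 0.002274
[CO3²⁻] = α₂ × DIC = 0.002274 × 2.01 = 0.00457 mmol/L = 4.57 μmol/L

[CO3²⁻] = 4.57 μmol/L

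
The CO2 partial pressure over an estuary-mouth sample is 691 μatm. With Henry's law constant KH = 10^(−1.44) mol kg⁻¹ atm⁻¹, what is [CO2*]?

KH = 10^(−1.44) = 3.631×10^-2 mol kg⁻¹ atm⁻¹
[CO2*] = KH · pCO2 = 3.631×10^-2 × 691×10^-6 atm = 2.51×10^-5 mol/kg

[CO2*] = 25.1 μmol/kg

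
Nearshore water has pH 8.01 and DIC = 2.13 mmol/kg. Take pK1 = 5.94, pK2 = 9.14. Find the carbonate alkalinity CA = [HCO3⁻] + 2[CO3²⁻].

CA = 2.26 mmol/kg

CA = [HCO3⁻] + 2[CO3²⁻] = (α₁ + 2α₂)·DIC
At pH 8.01: [H⁺]/K1 = 10^-2.07 = 0.0085114, K2/[H⁺] = 10^-1.13 = 0.074131
α₁ = 1/(1 + 0.0085114 + 0.074131) = 1/1.0826 = 0.9237; α₂ = α₁·K2/[H⁺] = 0.06847
α₁ + 2α₂ = 1.0606
CA = 1.0606 × 2.13 = 2.26 mmol/kg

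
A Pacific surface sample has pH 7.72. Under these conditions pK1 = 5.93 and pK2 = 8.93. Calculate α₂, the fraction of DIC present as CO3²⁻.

α₂ = 0.0572

α₂ = 1 / (1 + [H⁺]/K2 + [H⁺]²/(K1K2)) = 1 / (1 + 10^+1.21 + 10^-0.58)
   = 1 / (1 + 16.218 + 0.26303) = 1/17.481 = 0.05720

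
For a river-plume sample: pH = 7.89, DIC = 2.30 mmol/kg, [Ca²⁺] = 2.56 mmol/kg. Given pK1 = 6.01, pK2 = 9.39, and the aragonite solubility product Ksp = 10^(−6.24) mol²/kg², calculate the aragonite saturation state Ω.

α₂ = 1 / (1 + [H⁺]/K2 + [H⁺]²/(K1K2)) = 1 / (1 + 10^+1.50 + 10^-0.38)
   = 1 / (1 + 31.623 + 0.41687) = 1/33.040 = 0.03027
[CO3²⁻] = α₂ × DIC = 0.03027 × 2.30 = 0.06961 mmol/kg
Ksp = 10^(−6.24) = 5.754×10^-7
Ω = [Ca²⁺][CO3²⁻]/Ksp = (2.56×10^-3)(6.961×10^-5) / 5.754×10^-7 = 0.310

Ω = 0.310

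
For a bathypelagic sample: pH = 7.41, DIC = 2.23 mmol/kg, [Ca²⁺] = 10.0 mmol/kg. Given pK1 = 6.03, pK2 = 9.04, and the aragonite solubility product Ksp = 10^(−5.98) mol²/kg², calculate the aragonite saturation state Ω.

Ω = 0.469

α₂ = 1 / (1 + [H⁺]/K2 + [H⁺]²/(K1K2)) = 1 / (1 + 10^+1.63 + 10^+0.25)
   = 1 / (1 + 42.658 + 1.7783) = 1/45.436 = 0.02201
[CO3²⁻] = α₂ × DIC = 0.02201 × 2.23 = 0.04908 mmol/kg
Ksp = 10^(−5.98) = 1.047×10^-6
Ω = [Ca²⁺][CO3²⁻]/Ksp = (10.0×10^-3)(4.908×10^-5) / 1.047×10^-6 = 0.469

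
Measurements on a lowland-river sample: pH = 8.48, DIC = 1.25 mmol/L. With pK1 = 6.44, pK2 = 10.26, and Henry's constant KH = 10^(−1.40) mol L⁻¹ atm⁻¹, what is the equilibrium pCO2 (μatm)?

pCO2 = 279 μatm

α₀ = 1 / (1 + K1/[H⁺] + K1K2/[H⁺]²) = 1 / (1 + 10^+2.04 + 10^+0.26)
   = 1 / (1 + 109.65 + 1.8197) = 1/112.47 = 0.008891
[CO2*] = α₀ × DIC = 0.008891 × 1.25 = 0.01111 mmol/L = 11.11 μmol/L
pCO2 = [CO2*]/KH = 1.111×10^-5 / 3.981×10^-2 = 279 μatm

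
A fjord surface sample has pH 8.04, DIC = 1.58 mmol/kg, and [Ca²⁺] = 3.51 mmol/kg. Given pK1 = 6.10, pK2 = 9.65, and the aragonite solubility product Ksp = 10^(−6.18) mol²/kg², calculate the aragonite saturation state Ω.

α₂ = 1 / (1 + [H⁺]/K2 + [H⁺]²/(K1K2)) = 1 / (1 + 10^+1.61 + 10^-0.33)
   = 1 / (1 + 40.738 + 0.46774) = 1/42.206 = 0.02369
[CO3²⁻] = α₂ × DIC = 0.02369 × 1.58 = 0.03744 mmol/kg
Ksp = 10^(−6.18) = 6.607×10^-7
Ω = [Ca²⁺][CO3²⁻]/Ksp = (3.51×10^-3)(3.744×10^-5) / 6.607×10^-7 = 0.199

Ω = 0.199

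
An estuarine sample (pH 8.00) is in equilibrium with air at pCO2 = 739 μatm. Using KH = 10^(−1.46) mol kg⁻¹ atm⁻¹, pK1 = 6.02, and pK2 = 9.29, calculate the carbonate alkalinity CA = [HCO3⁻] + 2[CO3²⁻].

CA = 2.70 mmol/kg

[CO2*] = KH · pCO2 = 10^(−1.46) × 739×10^-6 = 2.562×10^-5 mol/kg
α₀ = 1/(1 + K1/[H⁺] + K1K2/[H⁺]²) = 1/(1 + 10^+1.98 + 10^+0.69) = 0.009862
DIC = [CO2*]/α₀ = 2.562×10^-5 / 0.009862 = 2.598 mmol/kg
CA = (α₁ + 2α₂)·DIC = (0.9418 + 2×0.04830) × 2.598 = 2.70 mmol/kg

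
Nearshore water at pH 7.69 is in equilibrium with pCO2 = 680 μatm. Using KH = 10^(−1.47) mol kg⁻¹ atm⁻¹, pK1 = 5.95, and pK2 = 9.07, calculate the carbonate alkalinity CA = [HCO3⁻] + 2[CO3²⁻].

[CO2*] = KH · pCO2 = 10^(−1.47) × 680×10^-6 = 2.304×10^-5 mol/kg
α₀ = 1/(1 + K1/[H⁺] + K1K2/[H⁺]²) = 1/(1 + 10^+1.74 + 10^+0.36) = 0.01717
DIC = [CO2*]/α₀ = 2.304×10^-5 / 0.01717 = 1.342 mmol/kg
CA = (α₁ + 2α₂)·DIC = (0.9435 + 2×0.03933) × 1.342 = 1.37 mmol/kg

CA = 1.37 mmol/kg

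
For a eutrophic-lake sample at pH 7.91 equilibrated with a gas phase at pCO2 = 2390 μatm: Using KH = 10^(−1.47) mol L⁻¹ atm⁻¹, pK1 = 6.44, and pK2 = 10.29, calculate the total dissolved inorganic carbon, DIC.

DIC = 2.48 mmol/L

[CO2*] = KH · pCO2 = 10^(−1.47) × 2390×10^-6 = 8.098×10^-5 mol/L
α₀ = 1/(1 + K1/[H⁺] + K1K2/[H⁺]²) = 1/(1 + 10^+1.47 + 10^-0.91) = 0.03264
DIC = [CO2*]/α₀ = 8.098×10^-5 / 0.03264 = 2.48 mmol/L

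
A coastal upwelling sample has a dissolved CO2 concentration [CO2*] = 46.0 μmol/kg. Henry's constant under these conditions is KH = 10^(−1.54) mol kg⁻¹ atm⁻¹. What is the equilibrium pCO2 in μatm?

KH = 10^(−1.54) = 2.884×10^-2 mol kg⁻¹ atm⁻¹
pCO2 = [CO2*]/KH = 46.0×10^-6 / 2.884×10^-2 = 1.59×10^-3 atm = 1590 μatm

pCO2 = 1590 μatm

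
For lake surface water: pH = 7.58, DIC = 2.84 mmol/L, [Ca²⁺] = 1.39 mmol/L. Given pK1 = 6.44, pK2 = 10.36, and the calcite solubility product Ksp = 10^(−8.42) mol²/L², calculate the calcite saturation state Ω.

α₂ = 1 / (1 + [H⁺]/K2 + [H⁺]²/(K1K2)) = 1 / (1 + 10^+2.78 + 10^+1.64)
   = 1 / (1 + 602.56 + 43.652) = 1/647.21 = 0.001545
[CO3²⁻] = α₂ × DIC = 0.001545 × 2.84 = 0.004388 mmol/L = 4.388 μmol/L
Ksp = 10^(−8.42) = 3.802×10^-9
Ω = [Ca²⁺][CO3²⁻]/Ksp = (1.39×10^-3)(4.388×10^-6) / 3.802×10^-9 = 1.60

Ω = 1.60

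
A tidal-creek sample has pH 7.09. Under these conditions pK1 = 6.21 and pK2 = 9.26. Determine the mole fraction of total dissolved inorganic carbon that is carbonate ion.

α₂ = 0.00594

α₂ = 1 / (1 + [H⁺]/K2 + [H⁺]²/(K1K2)) = 1 / (1 + 10^+2.17 + 10^+1.29)
   = 1 / (1 + 147.91 + 19.498) = 1/168.41 = 0.005938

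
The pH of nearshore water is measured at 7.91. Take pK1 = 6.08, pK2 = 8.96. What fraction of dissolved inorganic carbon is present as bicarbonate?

α₁ = 1 / (1 + [H⁺]/K1 + K2/[H⁺]) = 1 / (1 + 10^-1.83 + 10^-1.05)
   = 1 / (1 + 0.014791 + 0.089125) = 1/1.1039 = 0.9059

α₁ = 0.906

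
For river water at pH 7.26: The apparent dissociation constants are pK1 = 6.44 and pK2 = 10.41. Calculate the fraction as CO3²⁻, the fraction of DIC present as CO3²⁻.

α₂ = 0.000615

α₂ = 1 / (1 + [H⁺]/K2 + [H⁺]²/(K1K2)) = 1 / (1 + 10^+3.15 + 10^+2.33)
   = 1 / (1 + 1412.5 + 213.80) = 1/1627.3 = 0.0006145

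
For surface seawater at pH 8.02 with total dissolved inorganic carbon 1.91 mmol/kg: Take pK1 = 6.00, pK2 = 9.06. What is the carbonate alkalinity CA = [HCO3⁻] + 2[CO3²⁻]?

CA = 2.05 mmol/kg

CA = [HCO3⁻] + 2[CO3²⁻] = (α₁ + 2α₂)·DIC
At pH 8.02: [H⁺]/K1 = 10^-2.02 = 0.0095499, K2/[H⁺] = 10^-1.04 = 0.091201
α₁ = 1/(1 + 0.0095499 + 0.091201) = 1/1.1008 = 0.9085; α₂ = α₁·K2/[H⁺] = 0.08285
α₁ + 2α₂ = 1.0742
CA = 1.0742 × 1.91 = 2.05 mmol/kg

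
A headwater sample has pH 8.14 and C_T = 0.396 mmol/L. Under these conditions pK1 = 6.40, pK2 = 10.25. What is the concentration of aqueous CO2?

[CO2*] = 7.02 μmol/L

α₀ = 1 / (1 + K1/[H⁺] + K1K2/[H⁺]²) = 1 / (1 + 10^+1.74 + 10^-0.37)
   = 1 / (1 + 54.954 + 0.42658) = 1/56.381 = 0.01774
[CO2*] = α₀ × DIC = 0.01774 × 0.396 = 0.00702 mmol/L = 7.02 μmol/L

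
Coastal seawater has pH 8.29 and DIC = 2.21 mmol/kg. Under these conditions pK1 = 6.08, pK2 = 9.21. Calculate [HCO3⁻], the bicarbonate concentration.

[HCO3⁻] = 1.96 mmol/kg

α₁ = 1 / (1 + [H⁺]/K1 + K2/[H⁺]) = 1 / (1 + 10^-2.21 + 10^-0.92)
   = 1 / (1 + 0.0061660 + 0.12023) = 1/1.1264 = 0.8878
[HCO3⁻] = α₁ × DIC = 0.8878 × 2.21 = 1.96 mmol/kg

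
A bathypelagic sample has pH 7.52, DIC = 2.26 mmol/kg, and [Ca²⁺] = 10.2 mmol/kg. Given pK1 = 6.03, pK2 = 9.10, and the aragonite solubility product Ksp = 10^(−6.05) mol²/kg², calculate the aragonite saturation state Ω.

α₂ = 1 / (1 + [H⁺]/K2 + [H⁺]²/(K1K2)) = 1 / (1 + 10^+1.58 + 10^+0.09)
   = 1 / (1 + 38.019 + 1.2303) = 1/40.249 = 0.02485
[CO3²⁻] = α₂ × DIC = 0.02485 × 2.26 = 0.05615 mmol/kg
Ksp = 10^(−6.05) = 8.913×10^-7
Ω = [Ca²⁺][CO3²⁻]/Ksp = (10.2×10^-3)(5.615×10^-5) / 8.913×10^-7 = 0.643

Ω = 0.643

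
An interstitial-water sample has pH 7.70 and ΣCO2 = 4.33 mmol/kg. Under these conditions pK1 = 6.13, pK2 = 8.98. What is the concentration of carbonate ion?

[CO3²⁻] = 0.211 mmol/kg

α₂ = 1 / (1 + [H⁺]/K2 + [H⁺]²/(K1K2)) = 1 / (1 + 10^+1.28 + 10^-0.29)
   = 1 / (1 + 19.055 + 0.51286) = 1/20.567 = 0.04862
[CO3²⁻] = α₂ × DIC = 0.04862 × 4.33 = 0.211 mmol/kg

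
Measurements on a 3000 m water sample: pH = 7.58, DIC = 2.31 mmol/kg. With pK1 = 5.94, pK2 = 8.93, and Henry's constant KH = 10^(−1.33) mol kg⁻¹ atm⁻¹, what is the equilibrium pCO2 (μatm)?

α₀ = 1 / (1 + K1/[H⁺] + K1K2/[H⁺]²) = 1 / (1 + 10^+1.64 + 10^+0.29)
   = 1 / (1 + 43.652 + 1.9498) = 1/46.601 = 0.02146
[CO2*] = α₀ × DIC = 0.02146 × 2.31 = 0.04957 mmol/kg
pCO2 = [CO2*]/KH = 4.957×10^-5 / 4.677×10^-2 = 1060 μatm

pCO2 = 1060 μatm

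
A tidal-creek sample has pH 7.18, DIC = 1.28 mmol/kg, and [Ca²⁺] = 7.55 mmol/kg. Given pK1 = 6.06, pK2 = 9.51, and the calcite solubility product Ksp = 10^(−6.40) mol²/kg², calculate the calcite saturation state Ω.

Ω = 0.105

α₂ = 1 / (1 + [H⁺]/K2 + [H⁺]²/(K1K2)) = 1 / (1 + 10^+2.33 + 10^+1.21)
   = 1 / (1 + 213.80 + 16.218) = 1/231.01 = 0.004329
[CO3²⁻] = α₂ × DIC = 0.004329 × 1.28 = 0.005541 mmol/kg = 5.541 μmol/kg
Ksp = 10^(−6.40) = 3.981×10^-7
Ω = [Ca²⁺][CO3²⁻]/Ksp = (7.55×10^-3)(5.541×10^-6) / 3.981×10^-7 = 0.105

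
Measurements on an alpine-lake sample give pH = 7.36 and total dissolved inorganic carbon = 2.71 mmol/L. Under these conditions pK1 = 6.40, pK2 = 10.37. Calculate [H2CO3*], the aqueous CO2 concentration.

[CO2*] = 0.268 mmol/L

α₀ = 1 / (1 + K1/[H⁺] + K1K2/[H⁺]²) = 1 / (1 + 10^+0.96 + 10^-2.05)
   = 1 / (1 + 9.1201 + 0.0089125) = 1/10.129 = 0.09873
[CO2*] = α₀ × DIC = 0.09873 × 2.71 = 0.268 mmol/L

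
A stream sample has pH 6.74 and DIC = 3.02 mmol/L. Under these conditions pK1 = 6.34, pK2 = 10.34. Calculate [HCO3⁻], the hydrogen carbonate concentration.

α₁ = 1 / (1 + [H⁺]/K1 + K2/[H⁺]) = 1 / (1 + 10^-0.40 + 10^-3.60)
   = 1 / (1 + 0.39811 + 0.00025119) = 1/1.3984 = 0.7151
[HCO3⁻] = α₁ × DIC = 0.7151 × 3.02 = 2.16 mmol/L

[HCO3⁻] = 2.16 mmol/L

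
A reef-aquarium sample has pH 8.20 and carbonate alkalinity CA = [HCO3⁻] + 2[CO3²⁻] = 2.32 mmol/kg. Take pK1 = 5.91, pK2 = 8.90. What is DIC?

DIC = 2.00 mmol/kg

CA = [HCO3⁻] + 2[CO3²⁻] = (α₁ + 2α₂)·DIC
At pH 8.20: [H⁺]/K1 = 10^-2.29 = 0.0051286, K2/[H⁺] = 10^-0.70 = 0.19953
α₁ = 1/(1 + 0.0051286 + 0.19953) = 1/1.2047 = 0.8301; α₂ = α₁·K2/[H⁺] = 0.1656
α₁ + 2α₂ = 1.1614
DIC = CA / (α₁ + 2α₂) = 2.32 / 1.1614 = 2.00 mmol/kg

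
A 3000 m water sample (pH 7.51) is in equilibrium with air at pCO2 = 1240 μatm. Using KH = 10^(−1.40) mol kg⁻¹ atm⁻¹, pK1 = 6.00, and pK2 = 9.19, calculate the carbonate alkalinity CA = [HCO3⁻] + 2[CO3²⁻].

[CO2*] = KH · pCO2 = 10^(−1.40) × 1240×10^-6 = 4.937×10^-5 mol/kg
α₀ = 1/(1 + K1/[H⁺] + K1K2/[H⁺]²) = 1/(1 + 10^+1.51 + 10^-0.17) = 0.02938
DIC = [CO2*]/α₀ = 4.937×10^-5 / 0.02938 = 1.680 mmol/kg
CA = (α₁ + 2α₂)·DIC = (0.9508 + 2×0.01986) × 1.680 = 1.66 mmol/kg

CA = 1.66 mmol/kg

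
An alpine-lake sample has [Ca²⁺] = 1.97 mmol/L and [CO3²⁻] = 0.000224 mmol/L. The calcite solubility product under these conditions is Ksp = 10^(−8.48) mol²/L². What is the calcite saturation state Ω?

Ω = 0.133

Ksp = 10^(−8.48) = 3.311×10^-9
Ω = [Ca²⁺][CO3²⁻]/Ksp = (1.97×10^-3)(0.000224×10^-3) / 3.311×10^-9 = 0.133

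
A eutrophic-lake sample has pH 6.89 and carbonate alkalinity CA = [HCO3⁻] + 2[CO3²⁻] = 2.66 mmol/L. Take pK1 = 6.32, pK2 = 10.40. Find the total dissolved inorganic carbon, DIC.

CA = [HCO3⁻] + 2[CO3²⁻] = (α₁ + 2α₂)·DIC
At pH 6.89: [H⁺]/K1 = 10^-0.57 = 0.26915, K2/[H⁺] = 10^-3.51 = 0.00030903
α₁ = 1/(1 + 0.26915 + 0.00030903) = 1/1.2695 = 0.7877; α₂ = α₁·K2/[H⁺] = 0.0002434
α₁ + 2α₂ = 0.7882
DIC = CA / (α₁ + 2α₂) = 2.66 / 0.7882 = 3.37 mmol/L

DIC = 3.37 mmol/L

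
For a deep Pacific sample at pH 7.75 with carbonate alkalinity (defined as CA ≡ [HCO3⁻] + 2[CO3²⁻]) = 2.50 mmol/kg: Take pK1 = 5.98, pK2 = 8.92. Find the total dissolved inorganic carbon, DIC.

DIC = 2.39 mmol/kg

CA = [HCO3⁻] + 2[CO3²⁻] = (α₁ + 2α₂)·DIC
At pH 7.75: [H⁺]/K1 = 10^-1.77 = 0.016982, K2/[H⁺] = 10^-1.17 = 0.067608
α₁ = 1/(1 + 0.016982 + 0.067608) = 1/1.0846 = 0.9220; α₂ = α₁·K2/[H⁺] = 0.06234
α₁ + 2α₂ = 1.0467
DIC = CA / (α₁ + 2α₂) = 2.50 / 1.0467 = 2.39 mmol/kg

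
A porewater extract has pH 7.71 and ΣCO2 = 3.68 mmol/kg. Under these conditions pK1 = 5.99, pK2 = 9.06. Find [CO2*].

[CO2*] = 0.0659 mmol/kg

α₀ = 1 / (1 + K1/[H⁺] + K1K2/[H⁺]²) = 1 / (1 + 10^+1.72 + 10^+0.37)
   = 1 / (1 + 52.481 + 2.3442) = 1/55.825 = 0.01791
[CO2*] = α₀ × DIC = 0.01791 × 3.68 = 0.0659 mmol/kg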